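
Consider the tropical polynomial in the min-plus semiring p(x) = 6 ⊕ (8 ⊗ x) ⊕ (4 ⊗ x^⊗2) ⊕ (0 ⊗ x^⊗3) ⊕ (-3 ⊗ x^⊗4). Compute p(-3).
p(-3) = -15

A tropical monomial a ⊗ x^⊗i evaluates to a + i · x. Evaluating each term at x = -3:
  Term 0 contributes 6 + 0 · -3 = 6
  Term 1 contributes 8 + 1 · -3 = 5
  Term 2 contributes 4 + 2 · -3 = -2
  Term 3 contributes 0 + 3 · -3 = -9
  Term 4 contributes -3 + 4 · -3 = -15
p(-3) = ⊕ of these = min[6, 5, -2, -9, -15] = -15.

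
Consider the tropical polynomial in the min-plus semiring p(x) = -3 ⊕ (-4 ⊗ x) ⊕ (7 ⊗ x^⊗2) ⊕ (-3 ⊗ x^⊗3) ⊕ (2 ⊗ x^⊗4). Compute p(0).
p(0) = -4

A tropical monomial a ⊗ x^⊗i evaluates to a + i · x. Evaluating each term at x = 0:
  Term 0 contributes -3 + 0 · 0 = -3
  Term 1 contributes -4 + 1 · 0 = -4
  Term 2 contributes 7 + 2 · 0 = 7
  Term 3 contributes -3 + 3 · 0 = -3
  Term 4 contributes 2 + 4 · 0 = 2
p(0) = ⊕ of these = min[-3, -4, 7, -3, 2] = -4.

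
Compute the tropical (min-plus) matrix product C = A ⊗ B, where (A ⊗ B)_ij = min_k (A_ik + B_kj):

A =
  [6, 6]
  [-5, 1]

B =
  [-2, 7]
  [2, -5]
A ⊗ B =
  [4, 1]
  [-7, -4]

Apply the min-plus product entry-by-entry:
  C[0][0] = min over k of (A[0][0] + B[0][0] = 6 + -2 = 4, A[0][1] + B[1][0] = 6 + 2 = 8) = 4 (attained at k = 0)
  C[0][1] = min over k of (A[0][0] + B[0][1] = 6 + 7 = 13, A[0][1] + B[1][1] = 6 + -5 = 1) = 1 (attained at k = 1)
  C[1][0] = min over k of (A[1][0] + B[0][0] = -5 + -2 = -7, A[1][1] + B[1][0] = 1 + 2 = 3) = -7 (attained at k = 0)
  C[1][1] = min over k of (A[1][0] + B[0][1] = -5 + 7 = 2, A[1][1] + B[1][1] = 1 + -5 = -4) = -4 (attained at k = 1)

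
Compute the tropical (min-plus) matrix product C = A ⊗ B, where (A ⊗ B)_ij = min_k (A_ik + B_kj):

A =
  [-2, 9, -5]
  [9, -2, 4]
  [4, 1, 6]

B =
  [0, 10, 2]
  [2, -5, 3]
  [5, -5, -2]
A ⊗ B =
  [-2, -10, -7]
  [0, -7, 1]
  [3, -4, 4]

Apply the min-plus product entry-by-entry:
  C[0][0] = min over k of (A[0][0] + B[0][0] = -2 + 0 = -2, A[0][1] + B[1][0] = 9 + 2 = 11, A[0][2] + B[2][0] = -5 + 5 = 0) = -2 (attained at k = 0)
  C[0][1] = min over k of (A[0][0] + B[0][1] = -2 + 10 = 8, A[0][1] + B[1][1] = 9 + -5 = 4, A[0][2] + B[2][1] = -5 + -5 = -10) = -10 (attained at k = 2)
  C[0][2] = min over k of (A[0][0] + B[0][2] = -2 + 2 = 0, A[0][1] + B[1][2] = 9 + 3 = 12, A[0][2] + B[2][2] = -5 + -2 = -7) = -7 (attained at k = 2)
  C[1][0] = min over k of (A[1][0] + B[0][0] = 9 + 0 = 9, A[1][1] + B[1][0] = -2 + 2 = 0, A[1][2] + B[2][0] = 4 + 5 = 9) = 0 (attained at k = 1)
  C[1][1] = min over k of (A[1][0] + B[0][1] = 9 + 10 = 19, A[1][1] + B[1][1] = -2 + -5 = -7, A[1][2] + B[2][1] = 4 + -5 = -1) = -7 (attained at k = 1)
  C[1][2] = min over k of (A[1][0] + B[0][2] = 9 + 2 = 11, A[1][1] + B[1][2] = -2 + 3 = 1, A[1][2] + B[2][2] = 4 + -2 = 2) = 1 (attained at k = 1)
  C[2][0] = min over k of (A[2][0] + B[0][0] = 4 + 0 = 4, A[2][1] + B[1][0] = 1 + 2 = 3, A[2][2] + B[2][0] = 6 + 5 = 11) = 3 (attained at k = 1)
  C[2][1] = min over k of (A[2][0] + B[0][1] = 4 + 10 = 14, A[2][1] + B[1][1] = 1 + -5 = -4, A[2][2] + B[2][1] = 6 + -5 = 1) = -4 (attained at k = 1)
  C[2][2] = min over k of (A[2][0] + B[0][2] = 4 + 2 = 6, A[2][1] + B[1][2] = 1 + 3 = 4, A[2][2] + B[2][2] = 6 + -2 = 4) = 4 (attained at k = 1)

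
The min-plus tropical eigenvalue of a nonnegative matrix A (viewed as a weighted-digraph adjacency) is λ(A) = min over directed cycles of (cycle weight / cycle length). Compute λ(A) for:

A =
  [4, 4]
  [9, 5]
λ(A) = 4

Enumerate directed cycles and compute their means (weight / length). Sample:
  cycle 0 → 0: weight = 4, length = 1, mean = 4/1 ≈ 4.000
  cycle 1 → 1: weight = 5, length = 1, mean = 5/1 ≈ 5.000
  cycle 0 → 1 → 0: weight = 13, length = 2, mean = 13/2 ≈ 6.500
  cycle 1 → 0 → 1: weight = 13, length = 2, mean = 13/2 ≈ 6.500
Minimum mean = 4.000, attained e.g. along the cycle 0 → 0 with weight 4 and length 1. So λ(A) = 4/1 = 4.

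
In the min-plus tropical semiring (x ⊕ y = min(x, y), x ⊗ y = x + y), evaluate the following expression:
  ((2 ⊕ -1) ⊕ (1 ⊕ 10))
((2 ⊕ -1) ⊕ (1 ⊕ 10)) = -1

Expand innermost to outermost. Recall ⊕ takes the minimum of its arguments and ⊗ takes their sum. Working out the expression ((2 ⊕ -1) ⊕ (1 ⊕ 10)) gives -1.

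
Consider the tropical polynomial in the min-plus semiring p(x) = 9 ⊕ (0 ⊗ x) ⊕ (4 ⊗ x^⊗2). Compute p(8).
p(8) = 8

A tropical monomial a ⊗ x^⊗i evaluates to a + i · x. Evaluating each term at x = 8:
  Term 0 contributes 9 + 0 · 8 = 9
  Term 1 contributes 0 + 1 · 8 = 8
  Term 2 contributes 4 + 2 · 8 = 20
p(8) = ⊕ of these = min[9, 8, 20] = 8.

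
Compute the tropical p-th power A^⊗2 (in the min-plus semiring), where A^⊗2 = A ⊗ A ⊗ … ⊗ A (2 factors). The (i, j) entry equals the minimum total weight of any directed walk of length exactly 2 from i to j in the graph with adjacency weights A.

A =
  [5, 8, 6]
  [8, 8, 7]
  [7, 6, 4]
A^⊗2 =
  [10, 12, 10]
  [13, 13, 11]
  [11, 10, 8]

Each entry (A^⊗2)_ij equals the minimum over all length-2 walks i = v_0 → v_1 → … → v_2 = j of Σ_t A[v_t][v_{t+1}]. For example, for (i, j) = (0, 2) we minimise over 3 possible intermediate vertex sequences; the minimum is 10, attained along the walk 0 → 2 → 2.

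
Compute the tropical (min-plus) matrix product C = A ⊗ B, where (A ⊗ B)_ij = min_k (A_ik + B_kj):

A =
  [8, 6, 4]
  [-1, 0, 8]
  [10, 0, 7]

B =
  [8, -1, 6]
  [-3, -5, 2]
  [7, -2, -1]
A ⊗ B =
  [3, 1, 3]
  [-3, -5, 2]
  [-3, -5, 2]

Apply the min-plus product entry-by-entry:
  C[0][0] = min over k of (A[0][0] + B[0][0] = 8 + 8 = 16, A[0][1] + B[1][0] = 6 + -3 = 3, A[0][2] + B[2][0] = 4 + 7 = 11) = 3 (attained at k = 1)
  C[0][1] = min over k of (A[0][0] + B[0][1] = 8 + -1 = 7, A[0][1] + B[1][1] = 6 + -5 = 1, A[0][2] + B[2][1] = 4 + -2 = 2) = 1 (attained at k = 1)
  C[0][2] = min over k of (A[0][0] + B[0][2] = 8 + 6 = 14, A[0][1] + B[1][2] = 6 + 2 = 8, A[0][2] + B[2][2] = 4 + -1 = 3) = 3 (attained at k = 2)
  C[1][0] = min over k of (A[1][0] + B[0][0] = -1 + 8 = 7, A[1][1] + B[1][0] = 0 + -3 = -3, A[1][2] + B[2][0] = 8 + 7 = 15) = -3 (attained at k = 1)
  C[1][1] = min over k of (A[1][0] + B[0][1] = -1 + -1 = -2, A[1][1] + B[1][1] = 0 + -5 = -5, A[1][2] + B[2][1] = 8 + -2 = 6) = -5 (attained at k = 1)
  C[1][2] = min over k of (A[1][0] + B[0][2] = -1 + 6 = 5, A[1][1] + B[1][2] = 0 + 2 = 2, A[1][2] + B[2][2] = 8 + -1 = 7) = 2 (attained at k = 1)
  C[2][0] = min over k of (A[2][0] + B[0][0] = 10 + 8 = 18, A[2][1] + B[1][0] = 0 + -3 = -3, A[2][2] + B[2][0] = 7 + 7 = 14) = -3 (attained at k = 1)
  C[2][1] = min over k of (A[2][0] + B[0][1] = 10 + -1 = 9, A[2][1] + B[1][1] = 0 + -5 = -5, A[2][2] + B[2][1] = 7 + -2 = 5) = -5 (attained at k = 1)
  C[2][2] = min over k of (A[2][0] + B[0][2] = 10 + 6 = 16, A[2][1] + B[1][2] = 0 + 2 = 2, A[2][2] + B[2][2] = 7 + -1 = 6) = 2 (attained at k = 1)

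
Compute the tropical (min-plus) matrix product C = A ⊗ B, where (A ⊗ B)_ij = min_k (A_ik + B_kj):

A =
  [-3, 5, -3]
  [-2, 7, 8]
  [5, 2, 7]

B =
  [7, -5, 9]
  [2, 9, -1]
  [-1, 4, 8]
A ⊗ B =
  [-4, -8, 4]
  [5, -7, 6]
  [4, 0, 1]

Apply the min-plus product entry-by-entry:
  C[0][0] = min over k of (A[0][0] + B[0][0] = -3 + 7 = 4, A[0][1] + B[1][0] = 5 + 2 = 7, A[0][2] + B[2][0] = -3 + -1 = -4) = -4 (attained at k = 2)
  C[0][1] = min over k of (A[0][0] + B[0][1] = -3 + -5 = -8, A[0][1] + B[1][1] = 5 + 9 = 14, A[0][2] + B[2][1] = -3 + 4 = 1) = -8 (attained at k = 0)
  C[0][2] = min over k of (A[0][0] + B[0][2] = -3 + 9 = 6, A[0][1] + B[1][2] = 5 + -1 = 4, A[0][2] + B[2][2] = -3 + 8 = 5) = 4 (attained at k = 1)
  C[1][0] = min over k of (A[1][0] + B[0][0] = -2 + 7 = 5, A[1][1] + B[1][0] = 7 + 2 = 9, A[1][2] + B[2][0] = 8 + -1 = 7) = 5 (attained at k = 0)
  C[1][1] = min over k of (A[1][0] + B[0][1] = -2 + -5 = -7, A[1][1] + B[1][1] = 7 + 9 = 16, A[1][2] + B[2][1] = 8 + 4 = 12) = -7 (attained at k = 0)
  C[1][2] = min over k of (A[1][0] + B[0][2] = -2 + 9 = 7, A[1][1] + B[1][2] = 7 + -1 = 6, A[1][2] + B[2][2] = 8 + 8 = 16) = 6 (attained at k = 1)
  C[2][0] = min over k of (A[2][0] + B[0][0] = 5 + 7 = 12, A[2][1] + B[1][0] = 2 + 2 = 4, A[2][2] + B[2][0] = 7 + -1 = 6) = 4 (attained at k = 1)
  C[2][1] = min over k of (A[2][0] + B[0][1] = 5 + -5 = 0, A[2][1] + B[1][1] = 2 + 9 = 11, A[2][2] + B[2][1] = 7 + 4 = 11) = 0 (attained at k = 0)
  C[2][2] = min over k of (A[2][0] + B[0][2] = 5 + 9 = 14, A[2][1] + B[1][2] = 2 + -1 = 1, A[2][2] + B[2][2] = 7 + 8 = 15) = 1 (attained at k = 1)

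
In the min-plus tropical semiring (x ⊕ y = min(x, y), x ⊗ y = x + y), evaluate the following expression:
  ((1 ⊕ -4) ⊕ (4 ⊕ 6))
((1 ⊕ -4) ⊕ (4 ⊕ 6)) = -4

Expand innermost to outermost. Recall ⊕ takes the minimum of its arguments and ⊗ takes their sum. Working out the expression ((1 ⊕ -4) ⊕ (4 ⊕ 6)) gives -4.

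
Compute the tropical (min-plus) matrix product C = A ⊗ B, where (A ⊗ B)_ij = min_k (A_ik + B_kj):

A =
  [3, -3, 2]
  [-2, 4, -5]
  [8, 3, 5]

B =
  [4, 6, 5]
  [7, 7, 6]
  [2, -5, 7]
A ⊗ B =
  [4, -3, 3]
  [-3, -10, 2]
  [7, 0, 9]

Apply the min-plus product entry-by-entry:
  C[0][0] = min over k of (A[0][0] + B[0][0] = 3 + 4 = 7, A[0][1] + B[1][0] = -3 + 7 = 4, A[0][2] + B[2][0] = 2 + 2 = 4) = 4 (attained at k = 1)
  C[0][1] = min over k of (A[0][0] + B[0][1] = 3 + 6 = 9, A[0][1] + B[1][1] = -3 + 7 = 4, A[0][2] + B[2][1] = 2 + -5 = -3) = -3 (attained at k = 2)
  C[0][2] = min over k of (A[0][0] + B[0][2] = 3 + 5 = 8, A[0][1] + B[1][2] = -3 + 6 = 3, A[0][2] + B[2][2] = 2 + 7 = 9) = 3 (attained at k = 1)
  C[1][0] = min over k of (A[1][0] + B[0][0] = -2 + 4 = 2, A[1][1] + B[1][0] = 4 + 7 = 11, A[1][2] + B[2][0] = -5 + 2 = -3) = -3 (attained at k = 2)
  C[1][1] = min over k of (A[1][0] + B[0][1] = -2 + 6 = 4, A[1][1] + B[1][1] = 4 + 7 = 11, A[1][2] + B[2][1] = -5 + -5 = -10) = -10 (attained at k = 2)
  C[1][2] = min over k of (A[1][0] + B[0][2] = -2 + 5 = 3, A[1][1] + B[1][2] = 4 + 6 = 10, A[1][2] + B[2][2] = -5 + 7 = 2) = 2 (attained at k = 2)
  C[2][0] = min over k of (A[2][0] + B[0][0] = 8 + 4 = 12, A[2][1] + B[1][0] = 3 + 7 = 10, A[2][2] + B[2][0] = 5 + 2 = 7) = 7 (attained at k = 2)
  C[2][1] = min over k of (A[2][0] + B[0][1] = 8 + 6 = 14, A[2][1] + B[1][1] = 3 + 7 = 10, A[2][2] + B[2][1] = 5 + -5 = 0) = 0 (attained at k = 2)
  C[2][2] = min over k of (A[2][0] + B[0][2] = 8 + 5 = 13, A[2][1] + B[1][2] = 3 + 6 = 9, A[2][2] + B[2][2] = 5 + 7 = 12) = 9 (attained at k = 1)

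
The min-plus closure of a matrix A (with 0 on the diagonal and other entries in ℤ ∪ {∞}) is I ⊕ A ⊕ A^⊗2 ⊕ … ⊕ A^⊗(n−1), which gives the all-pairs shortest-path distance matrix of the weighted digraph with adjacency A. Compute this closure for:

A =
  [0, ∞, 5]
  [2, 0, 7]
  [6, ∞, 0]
Closure =
  [0, ∞, 5]
  [2, 0, 7]
  [6, ∞, 0]

This is the Floyd-Warshall all-pairs shortest-path computation. For each intermediate vertex k = 0, 1, …, 2, update dist[i][j] ← min(dist[i][j], dist[i][k] + dist[k][j]). The final matrix gives, for each (i, j), the minimum total weight of any directed path from i to j (possibly empty when i = j).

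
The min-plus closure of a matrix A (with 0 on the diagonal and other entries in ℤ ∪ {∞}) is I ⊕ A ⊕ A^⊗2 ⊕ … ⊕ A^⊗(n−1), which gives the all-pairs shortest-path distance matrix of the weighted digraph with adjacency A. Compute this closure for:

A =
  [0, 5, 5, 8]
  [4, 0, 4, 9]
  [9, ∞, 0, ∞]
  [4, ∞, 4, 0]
Closure =
  [0, 5, 5, 8]
  [4, 0, 4, 9]
  [9, 14, 0, 17]
  [4, 9, 4, 0]

This is the Floyd-Warshall all-pairs shortest-path computation. For each intermediate vertex k = 0, 1, …, 3, update dist[i][j] ← min(dist[i][j], dist[i][k] + dist[k][j]). The final matrix gives, for each (i, j), the minimum total weight of any directed path from i to j (possibly empty when i = j).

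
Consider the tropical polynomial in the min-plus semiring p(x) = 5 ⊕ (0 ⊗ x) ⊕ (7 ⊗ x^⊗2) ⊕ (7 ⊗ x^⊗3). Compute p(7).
p(7) = 5

A tropical monomial a ⊗ x^⊗i evaluates to a + i · x. Evaluating each term at x = 7:
  Term 0 contributes 5 + 0 · 7 = 5
  Term 1 contributes 0 + 1 · 7 = 7
  Term 2 contributes 7 + 2 · 7 = 21
  Term 3 contributes 7 + 3 · 7 = 28
p(7) = ⊕ of these = min[5, 7, 21, 28] = 5.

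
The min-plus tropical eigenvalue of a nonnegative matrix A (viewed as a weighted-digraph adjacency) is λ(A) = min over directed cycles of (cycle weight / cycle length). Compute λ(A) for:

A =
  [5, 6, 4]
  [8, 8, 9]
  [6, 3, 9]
λ(A) = 5

Enumerate directed cycles and compute their means (weight / length). Sample:
  cycle 0 → 0: weight = 5, length = 1, mean = 5/1 ≈ 5.000
  cycle 1 → 1: weight = 8, length = 1, mean = 8/1 ≈ 8.000
  cycle 2 → 2: weight = 9, length = 1, mean = 9/1 ≈ 9.000
  cycle 0 → 1 → 0: weight = 14, length = 2, mean = 14/2 ≈ 7.000
  cycle 0 → 2 → 0: weight = 10, length = 2, mean = 10/2 ≈ 5.000
  cycle 1 → 0 → 1: weight = 14, length = 2, mean = 14/2 ≈ 7.000
Minimum mean = 5.000, attained e.g. along the cycle 0 → 0 with weight 5 and length 1. So λ(A) = 5/1 = 5.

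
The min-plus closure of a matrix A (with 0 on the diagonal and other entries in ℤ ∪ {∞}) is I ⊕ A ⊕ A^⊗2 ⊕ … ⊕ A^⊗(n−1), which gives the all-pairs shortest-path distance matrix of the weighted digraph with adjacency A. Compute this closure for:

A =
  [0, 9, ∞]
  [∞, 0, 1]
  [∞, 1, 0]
Closure =
  [0, 9, 10]
  [∞, 0, 1]
  [∞, 1, 0]

This is the Floyd-Warshall all-pairs shortest-path computation. For each intermediate vertex k = 0, 1, …, 2, update dist[i][j] ← min(dist[i][j], dist[i][k] + dist[k][j]). The final matrix gives, for each (i, j), the minimum total weight of any directed path from i to j (possibly empty when i = j).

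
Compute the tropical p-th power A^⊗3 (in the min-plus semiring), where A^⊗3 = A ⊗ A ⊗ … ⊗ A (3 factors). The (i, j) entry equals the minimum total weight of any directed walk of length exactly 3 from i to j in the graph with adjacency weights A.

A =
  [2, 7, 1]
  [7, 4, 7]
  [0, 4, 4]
A^⊗3 =
  [3, 7, 2]
  [8, 12, 8]
  [1, 5, 3]

Each entry (A^⊗3)_ij equals the minimum over all length-3 walks i = v_0 → v_1 → … → v_3 = j of Σ_t A[v_t][v_{t+1}]. For example, for (i, j) = (0, 2) we minimise over 9 possible intermediate vertex sequences; the minimum is 2, attained along the walk 0 → 2 → 0 → 2.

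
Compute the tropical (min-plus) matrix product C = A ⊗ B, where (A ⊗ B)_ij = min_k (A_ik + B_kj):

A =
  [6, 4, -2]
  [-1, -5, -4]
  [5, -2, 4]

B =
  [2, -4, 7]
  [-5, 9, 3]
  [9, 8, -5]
A ⊗ B =
  [-1, 2, -7]
  [-10, -5, -9]
  [-7, 1, -1]

Apply the min-plus product entry-by-entry:
  C[0][0] = min over k of (A[0][0] + B[0][0] = 6 + 2 = 8, A[0][1] + B[1][0] = 4 + -5 = -1, A[0][2] + B[2][0] = -2 + 9 = 7) = -1 (attained at k = 1)
  C[0][1] = min over k of (A[0][0] + B[0][1] = 6 + -4 = 2, A[0][1] + B[1][1] = 4 + 9 = 13, A[0][2] + B[2][1] = -2 + 8 = 6) = 2 (attained at k = 0)
  C[0][2] = min over k of (A[0][0] + B[0][2] = 6 + 7 = 13, A[0][1] + B[1][2] = 4 + 3 = 7, A[0][2] + B[2][2] = -2 + -5 = -7) = -7 (attained at k = 2)
  C[1][0] = min over k of (A[1][0] + B[0][0] = -1 + 2 = 1, A[1][1] + B[1][0] = -5 + -5 = -10, A[1][2] + B[2][0] = -4 + 9 = 5) = -10 (attained at k = 1)
  C[1][1] = min over k of (A[1][0] + B[0][1] = -1 + -4 = -5, A[1][1] + B[1][1] = -5 + 9 = 4, A[1][2] + B[2][1] = -4 + 8 = 4) = -5 (attained at k = 0)
  C[1][2] = min over k of (A[1][0] + B[0][2] = -1 + 7 = 6, A[1][1] + B[1][2] = -5 + 3 = -2, A[1][2] + B[2][2] = -4 + -5 = -9) = -9 (attained at k = 2)
  C[2][0] = min over k of (A[2][0] + B[0][0] = 5 + 2 = 7, A[2][1] + B[1][0] = -2 + -5 = -7, A[2][2] + B[2][0] = 4 + 9 = 13) = -7 (attained at k = 1)
  C[2][1] = min over k of (A[2][0] + B[0][1] = 5 + -4 = 1, A[2][1] + B[1][1] = -2 + 9 = 7, A[2][2] + B[2][1] = 4 + 8 = 12) = 1 (attained at k = 0)
  C[2][2] = min over k of (A[2][0] + B[0][2] = 5 + 7 = 12, A[2][1] + B[1][2] = -2 + 3 = 1, A[2][2] + B[2][2] = 4 + -5 = -1) = -1 (attained at k = 2)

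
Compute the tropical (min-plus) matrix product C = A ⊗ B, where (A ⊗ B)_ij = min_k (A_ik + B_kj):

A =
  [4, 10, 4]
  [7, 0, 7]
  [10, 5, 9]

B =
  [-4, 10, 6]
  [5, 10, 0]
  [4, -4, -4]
A ⊗ B =
  [0, 0, 0]
  [3, 3, 0]
  [6, 5, 5]

Apply the min-plus product entry-by-entry:
  C[0][0] = min over k of (A[0][0] + B[0][0] = 4 + -4 = 0, A[0][1] + B[1][0] = 10 + 5 = 15, A[0][2] + B[2][0] = 4 + 4 = 8) = 0 (attained at k = 0)
  C[0][1] = min over k of (A[0][0] + B[0][1] = 4 + 10 = 14, A[0][1] + B[1][1] = 10 + 10 = 20, A[0][2] + B[2][1] = 4 + -4 = 0) = 0 (attained at k = 2)
  C[0][2] = min over k of (A[0][0] + B[0][2] = 4 + 6 = 10, A[0][1] + B[1][2] = 10 + 0 = 10, A[0][2] + B[2][2] = 4 + -4 = 0) = 0 (attained at k = 2)
  C[1][0] = min over k of (A[1][0] + B[0][0] = 7 + -4 = 3, A[1][1] + B[1][0] = 0 + 5 = 5, A[1][2] + B[2][0] = 7 + 4 = 11) = 3 (attained at k = 0)
  C[1][1] = min over k of (A[1][0] + B[0][1] = 7 + 10 = 17, A[1][1] + B[1][1] = 0 + 10 = 10, A[1][2] + B[2][1] = 7 + -4 = 3) = 3 (attained at k = 2)
  C[1][2] = min over k of (A[1][0] + B[0][2] = 7 + 6 = 13, A[1][1] + B[1][2] = 0 + 0 = 0, A[1][2] + B[2][2] = 7 + -4 = 3) = 0 (attained at k = 1)
  C[2][0] = min over k of (A[2][0] + B[0][0] = 10 + -4 = 6, A[2][1] + B[1][0] = 5 + 5 = 10, A[2][2] + B[2][0] = 9 + 4 = 13) = 6 (attained at k = 0)
  C[2][1] = min over k of (A[2][0] + B[0][1] = 10 + 10 = 20, A[2][1] + B[1][1] = 5 + 10 = 15, A[2][2] + B[2][1] = 9 + -4 = 5) = 5 (attained at k = 2)
  C[2][2] = min over k of (A[2][0] + B[0][2] = 10 + 6 = 16, A[2][1] + B[1][2] = 5 + 0 = 5, A[2][2] + B[2][2] = 9 + -4 = 5) = 5 (attained at k = 1)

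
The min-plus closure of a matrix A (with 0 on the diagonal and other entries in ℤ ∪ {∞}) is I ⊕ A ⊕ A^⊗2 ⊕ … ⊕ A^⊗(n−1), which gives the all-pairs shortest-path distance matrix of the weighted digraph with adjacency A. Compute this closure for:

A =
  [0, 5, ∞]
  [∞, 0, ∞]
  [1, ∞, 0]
Closure =
  [0, 5, ∞]
  [∞, 0, ∞]
  [1, 6, 0]

This is the Floyd-Warshall all-pairs shortest-path computation. For each intermediate vertex k = 0, 1, …, 2, update dist[i][j] ← min(dist[i][j], dist[i][k] + dist[k][j]). The final matrix gives, for each (i, j), the minimum total weight of any directed path from i to j (possibly empty when i = j).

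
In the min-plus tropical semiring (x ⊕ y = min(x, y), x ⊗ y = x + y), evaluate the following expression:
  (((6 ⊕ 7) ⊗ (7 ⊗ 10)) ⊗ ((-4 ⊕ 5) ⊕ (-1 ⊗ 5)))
(((6 ⊕ 7) ⊗ (7 ⊗ 10)) ⊗ ((-4 ⊕ 5) ⊕ (-1 ⊗ 5))) = 19

Expand innermost to outermost. Recall ⊕ takes the minimum of its arguments and ⊗ takes their sum. Working out the expression (((6 ⊕ 7) ⊗ (7 ⊗ 10)) ⊗ ((-4 ⊕ 5) ⊕ (-1 ⊗ 5))) gives 19.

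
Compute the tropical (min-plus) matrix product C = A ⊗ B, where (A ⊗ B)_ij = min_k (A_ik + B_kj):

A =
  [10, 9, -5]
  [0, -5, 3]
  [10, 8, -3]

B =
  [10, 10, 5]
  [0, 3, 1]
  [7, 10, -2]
A ⊗ B =
  [2, 5, -7]
  [-5, -2, -4]
  [4, 7, -5]

Apply the min-plus product entry-by-entry:
  C[0][0] = min over k of (A[0][0] + B[0][0] = 10 + 10 = 20, A[0][1] + B[1][0] = 9 + 0 = 9, A[0][2] + B[2][0] = -5 + 7 = 2) = 2 (attained at k = 2)
  C[0][1] = min over k of (A[0][0] + B[0][1] = 10 + 10 = 20, A[0][1] + B[1][1] = 9 + 3 = 12, A[0][2] + B[2][1] = -5 + 10 = 5) = 5 (attained at k = 2)
  C[0][2] = min over k of (A[0][0] + B[0][2] = 10 + 5 = 15, A[0][1] + B[1][2] = 9 + 1 = 10, A[0][2] + B[2][2] = -5 + -2 = -7) = -7 (attained at k = 2)
  C[1][0] = min over k of (A[1][0] + B[0][0] = 0 + 10 = 10, A[1][1] + B[1][0] = -5 + 0 = -5, A[1][2] + B[2][0] = 3 + 7 = 10) = -5 (attained at k = 1)
  C[1][1] = min over k of (A[1][0] + B[0][1] = 0 + 10 = 10, A[1][1] + B[1][1] = -5 + 3 = -2, A[1][2] + B[2][1] = 3 + 10 = 13) = -2 (attained at k = 1)
  C[1][2] = min over k of (A[1][0] + B[0][2] = 0 + 5 = 5, A[1][1] + B[1][2] = -5 + 1 = -4, A[1][2] + B[2][2] = 3 + -2 = 1) = -4 (attained at k = 1)
  C[2][0] = min over k of (A[2][0] + B[0][0] = 10 + 10 = 20, A[2][1] + B[1][0] = 8 + 0 = 8, A[2][2] + B[2][0] = -3 + 7 = 4) = 4 (attained at k = 2)
  C[2][1] = min over k of (A[2][0] + B[0][1] = 10 + 10 = 20, A[2][1] + B[1][1] = 8 + 3 = 11, A[2][2] + B[2][1] = -3 + 10 = 7) = 7 (attained at k = 2)
  C[2][2] = min over k of (A[2][0] + B[0][2] = 10 + 5 = 15, A[2][1] + B[1][2] = 8 + 1 = 9, A[2][2] + B[2][2] = -3 + -2 = -5) = -5 (attained at k = 2)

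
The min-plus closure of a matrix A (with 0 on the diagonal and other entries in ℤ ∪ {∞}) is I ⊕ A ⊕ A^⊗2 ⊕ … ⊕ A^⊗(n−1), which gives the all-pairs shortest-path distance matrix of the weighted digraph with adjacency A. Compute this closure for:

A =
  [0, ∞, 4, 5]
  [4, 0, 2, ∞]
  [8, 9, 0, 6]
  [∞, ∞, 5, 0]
Closure =
  [0, 13, 4, 5]
  [4, 0, 2, 8]
  [8, 9, 0, 6]
  [13, 14, 5, 0]

This is the Floyd-Warshall all-pairs shortest-path computation. For each intermediate vertex k = 0, 1, …, 3, update dist[i][j] ← min(dist[i][j], dist[i][k] + dist[k][j]). The final matrix gives, for each (i, j), the minimum total weight of any directed path from i to j (possibly empty when i = j).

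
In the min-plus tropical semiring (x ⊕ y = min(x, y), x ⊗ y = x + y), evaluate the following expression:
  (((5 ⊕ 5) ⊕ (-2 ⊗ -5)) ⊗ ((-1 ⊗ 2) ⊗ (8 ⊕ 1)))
(((5 ⊕ 5) ⊕ (-2 ⊗ -5)) ⊗ ((-1 ⊗ 2) ⊗ (8 ⊕ 1))) = -5

Expand innermost to outermost. Recall ⊕ takes the minimum of its arguments and ⊗ takes their sum. Working out the expression (((5 ⊕ 5) ⊕ (-2 ⊗ -5)) ⊗ ((-1 ⊗ 2) ⊗ (8 ⊕ 1))) gives -5.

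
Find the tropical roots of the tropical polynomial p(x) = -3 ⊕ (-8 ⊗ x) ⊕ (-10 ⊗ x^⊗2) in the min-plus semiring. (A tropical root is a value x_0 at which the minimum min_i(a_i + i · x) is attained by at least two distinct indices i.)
Roots: {2, 5}

Each tropical root is a break point of the lower envelope of the lines y = a_i + i · x (there are 3 lines, with slopes 0, 1, ..., 2). Only the lines that attain the minimum somewhere contribute to roots; other lines are dominated. Here the surviving (envelope) indices are i = 2, i = 1, i = 0.
Intersections between consecutive envelope lines give the roots: for adjacent envelope indices i < j the intersection is x = (a_i − a_j) / (j − i). Reading off the sorted break points: {2, 5}.
Verification: at each break x_0, at least two indices attain the minimum of min_i(a_i + i · x_0).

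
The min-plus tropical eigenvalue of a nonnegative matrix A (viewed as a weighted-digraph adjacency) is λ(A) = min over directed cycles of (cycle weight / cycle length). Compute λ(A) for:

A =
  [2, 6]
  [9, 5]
λ(A) = 2

Enumerate directed cycles and compute their means (weight / length). Sample:
  cycle 0 → 0: weight = 2, length = 1, mean = 2/1 ≈ 2.000
  cycle 1 → 1: weight = 5, length = 1, mean = 5/1 ≈ 5.000
  cycle 0 → 1 → 0: weight = 15, length = 2, mean = 15/2 ≈ 7.500
  cycle 1 → 0 → 1: weight = 15, length = 2, mean = 15/2 ≈ 7.500
Minimum mean = 2.000, attained e.g. along the cycle 0 → 0 with weight 2 and length 1. So λ(A) = 2/1 = 2.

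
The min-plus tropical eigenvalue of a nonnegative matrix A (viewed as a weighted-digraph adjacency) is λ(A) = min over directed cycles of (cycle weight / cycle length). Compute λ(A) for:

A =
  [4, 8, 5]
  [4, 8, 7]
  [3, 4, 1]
λ(A) = 1

Enumerate directed cycles and compute their means (weight / length). Sample:
  cycle 0 → 0: weight = 4, length = 1, mean = 4/1 ≈ 4.000
  cycle 1 → 1: weight = 8, length = 1, mean = 8/1 ≈ 8.000
  cycle 2 → 2: weight = 1, length = 1, mean = 1/1 ≈ 1.000
  cycle 0 → 1 → 0: weight = 12, length = 2, mean = 12/2 ≈ 6.000
  cycle 0 → 2 → 0: weight = 8, length = 2, mean = 8/2 ≈ 4.000
  cycle 1 → 0 → 1: weight = 12, length = 2, mean = 12/2 ≈ 6.000
Minimum mean = 1.000, attained e.g. along the cycle 2 → 2 with weight 1 and length 1. So λ(A) = 1/1 = 1.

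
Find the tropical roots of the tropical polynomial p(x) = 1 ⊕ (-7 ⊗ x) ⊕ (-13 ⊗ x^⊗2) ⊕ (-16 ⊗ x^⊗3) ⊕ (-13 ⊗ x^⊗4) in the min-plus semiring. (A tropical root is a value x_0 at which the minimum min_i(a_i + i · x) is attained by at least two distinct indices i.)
Roots: {-3, 3, 6, 8}

Each tropical root is a break point of the lower envelope of the lines y = a_i + i · x (there are 5 lines, with slopes 0, 1, ..., 4). Only the lines that attain the minimum somewhere contribute to roots; other lines are dominated. Here the surviving (envelope) indices are i = 4, i = 3, i = 2, i = 1, i = 0.
Intersections between consecutive envelope lines give the roots: for adjacent envelope indices i < j the intersection is x = (a_i − a_j) / (j − i). Reading off the sorted break points: {-3, 3, 6, 8}.
Verification: at each break x_0, at least two indices attain the minimum of min_i(a_i + i · x_0).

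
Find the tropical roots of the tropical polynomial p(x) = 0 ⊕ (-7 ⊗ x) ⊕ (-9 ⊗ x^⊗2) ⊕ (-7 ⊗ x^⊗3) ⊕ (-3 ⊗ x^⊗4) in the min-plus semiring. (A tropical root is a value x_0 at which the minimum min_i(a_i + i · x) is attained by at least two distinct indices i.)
Roots: {-4, -2, 2, 7}

Each tropical root is a break point of the lower envelope of the lines y = a_i + i · x (there are 5 lines, with slopes 0, 1, ..., 4). Only the lines that attain the minimum somewhere contribute to roots; other lines are dominated. Here the surviving (envelope) indices are i = 4, i = 3, i = 2, i = 1, i = 0.
Intersections between consecutive envelope lines give the roots: for adjacent envelope indices i < j the intersection is x = (a_i − a_j) / (j − i). Reading off the sorted break points: {-4, -2, 2, 7}.
Verification: at each break x_0, at least two indices attain the minimum of min_i(a_i + i · x_0).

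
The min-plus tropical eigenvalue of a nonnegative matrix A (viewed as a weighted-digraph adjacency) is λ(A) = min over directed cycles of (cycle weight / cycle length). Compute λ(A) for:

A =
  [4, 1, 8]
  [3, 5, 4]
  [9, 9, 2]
λ(A) = 2

Enumerate directed cycles and compute their means (weight / length). Sample:
  cycle 0 → 0: weight = 4, length = 1, mean = 4/1 ≈ 4.000
  cycle 1 → 1: weight = 5, length = 1, mean = 5/1 ≈ 5.000
  cycle 2 → 2: weight = 2, length = 1, mean = 2/1 ≈ 2.000
  cycle 0 → 1 → 0: weight = 4, length = 2, mean = 4/2 ≈ 2.000
  cycle 0 → 2 → 0: weight = 17, length = 2, mean = 17/2 ≈ 8.500
  cycle 1 → 0 → 1: weight = 4, length = 2, mean = 4/2 ≈ 2.000
Minimum mean = 2.000, attained e.g. along the cycle 2 → 2 with weight 2 and length 1. So λ(A) = 2/1 = 2.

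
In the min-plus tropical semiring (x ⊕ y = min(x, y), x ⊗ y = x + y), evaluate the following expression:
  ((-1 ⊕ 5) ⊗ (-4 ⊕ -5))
((-1 ⊕ 5) ⊗ (-4 ⊕ -5)) = -6

Expand innermost to outermost. Recall ⊕ takes the minimum of its arguments and ⊗ takes their sum. Working out the expression ((-1 ⊕ 5) ⊗ (-4 ⊕ -5)) gives -6.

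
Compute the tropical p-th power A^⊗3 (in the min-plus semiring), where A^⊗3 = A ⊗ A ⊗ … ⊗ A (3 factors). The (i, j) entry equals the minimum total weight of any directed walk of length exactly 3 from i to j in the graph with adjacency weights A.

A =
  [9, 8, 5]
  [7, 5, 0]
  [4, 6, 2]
A^⊗3 =
  [11, 13, 9]
  [6, 8, 4]
  [8, 10, 6]

Each entry (A^⊗3)_ij equals the minimum over all length-3 walks i = v_0 → v_1 → … → v_3 = j of Σ_t A[v_t][v_{t+1}]. For example, for (i, j) = (0, 2) we minimise over 9 possible intermediate vertex sequences; the minimum is 9, attained along the walk 0 → 2 → 2 → 2.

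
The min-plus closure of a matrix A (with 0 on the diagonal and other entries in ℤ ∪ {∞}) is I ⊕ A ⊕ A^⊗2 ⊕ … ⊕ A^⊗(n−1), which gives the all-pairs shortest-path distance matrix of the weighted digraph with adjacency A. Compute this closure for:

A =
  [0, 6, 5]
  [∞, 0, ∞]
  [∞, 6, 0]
Closure =
  [0, 6, 5]
  [∞, 0, ∞]
  [∞, 6, 0]

This is the Floyd-Warshall all-pairs shortest-path computation. For each intermediate vertex k = 0, 1, …, 2, update dist[i][j] ← min(dist[i][j], dist[i][k] + dist[k][j]). The final matrix gives, for each (i, j), the minimum total weight of any directed path from i to j (possibly empty when i = j).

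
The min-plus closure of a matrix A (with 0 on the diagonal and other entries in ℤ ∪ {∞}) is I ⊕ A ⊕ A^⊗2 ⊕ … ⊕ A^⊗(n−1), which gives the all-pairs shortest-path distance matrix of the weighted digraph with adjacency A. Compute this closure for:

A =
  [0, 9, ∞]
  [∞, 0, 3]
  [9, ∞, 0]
Closure =
  [0, 9, 12]
  [12, 0, 3]
  [9, 18, 0]

This is the Floyd-Warshall all-pairs shortest-path computation. For each intermediate vertex k = 0, 1, …, 2, update dist[i][j] ← min(dist[i][j], dist[i][k] + dist[k][j]). The final matrix gives, for each (i, j), the minimum total weight of any directed path from i to j (possibly empty when i = j).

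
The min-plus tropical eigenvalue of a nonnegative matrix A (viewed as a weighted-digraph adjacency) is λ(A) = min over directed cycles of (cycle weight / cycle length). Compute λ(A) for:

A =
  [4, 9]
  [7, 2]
λ(A) = 2

Enumerate directed cycles and compute their means (weight / length). Sample:
  cycle 0 → 0: weight = 4, length = 1, mean = 4/1 ≈ 4.000
  cycle 1 → 1: weight = 2, length = 1, mean = 2/1 ≈ 2.000
  cycle 0 → 1 → 0: weight = 16, length = 2, mean = 16/2 ≈ 8.000
  cycle 1 → 0 → 1: weight = 16, length = 2, mean = 16/2 ≈ 8.000
Minimum mean = 2.000, attained e.g. along the cycle 1 → 1 with weight 2 and length 1. So λ(A) = 2/1 = 2.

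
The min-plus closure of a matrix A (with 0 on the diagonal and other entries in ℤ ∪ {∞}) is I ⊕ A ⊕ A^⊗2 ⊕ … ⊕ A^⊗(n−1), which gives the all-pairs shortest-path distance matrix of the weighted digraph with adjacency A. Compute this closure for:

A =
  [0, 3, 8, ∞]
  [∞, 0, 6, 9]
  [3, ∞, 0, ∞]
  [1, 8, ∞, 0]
Closure =
  [0, 3, 8, 12]
  [9, 0, 6, 9]
  [3, 6, 0, 15]
  [1, 4, 9, 0]

This is the Floyd-Warshall all-pairs shortest-path computation. For each intermediate vertex k = 0, 1, …, 3, update dist[i][j] ← min(dist[i][j], dist[i][k] + dist[k][j]). The final matrix gives, for each (i, j), the minimum total weight of any directed path from i to j (possibly empty when i = j).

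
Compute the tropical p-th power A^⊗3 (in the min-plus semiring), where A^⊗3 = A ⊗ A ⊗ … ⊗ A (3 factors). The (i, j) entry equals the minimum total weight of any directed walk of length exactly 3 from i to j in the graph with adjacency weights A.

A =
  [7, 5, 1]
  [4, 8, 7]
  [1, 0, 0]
A^⊗3 =
  [2, 1, 1]
  [6, 5, 5]
  [1, 0, 0]

Each entry (A^⊗3)_ij equals the minimum over all length-3 walks i = v_0 → v_1 → … → v_3 = j of Σ_t A[v_t][v_{t+1}]. For example, for (i, j) = (0, 2) we minimise over 9 possible intermediate vertex sequences; the minimum is 1, attained along the walk 0 → 2 → 2 → 2.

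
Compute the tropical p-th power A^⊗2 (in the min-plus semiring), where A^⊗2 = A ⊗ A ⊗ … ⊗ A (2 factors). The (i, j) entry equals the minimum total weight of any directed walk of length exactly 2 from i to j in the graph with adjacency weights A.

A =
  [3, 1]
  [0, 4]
A^⊗2 =
  [1, 4]
  [3, 1]

Each entry (A^⊗2)_ij equals the minimum over all length-2 walks i = v_0 → v_1 → … → v_2 = j of Σ_t A[v_t][v_{t+1}]. For example, for (i, j) = (0, 1) we minimise over 2 possible intermediate vertex sequences; the minimum is 4, attained along the walk 0 → 0 → 1.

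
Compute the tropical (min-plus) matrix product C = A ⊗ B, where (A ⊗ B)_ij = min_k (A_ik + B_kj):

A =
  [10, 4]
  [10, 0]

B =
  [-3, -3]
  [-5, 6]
A ⊗ B =
  [-1, 7]
  [-5, 6]

Apply the min-plus product entry-by-entry:
  C[0][0] = min over k of (A[0][0] + B[0][0] = 10 + -3 = 7, A[0][1] + B[1][0] = 4 + -5 = -1) = -1 (attained at k = 1)
  C[0][1] = min over k of (A[0][0] + B[0][1] = 10 + -3 = 7, A[0][1] + B[1][1] = 4 + 6 = 10) = 7 (attained at k = 0)
  C[1][0] = min over k of (A[1][0] + B[0][0] = 10 + -3 = 7, A[1][1] + B[1][0] = 0 + -5 = -5) = -5 (attained at k = 1)
  C[1][1] = min over k of (A[1][0] + B[0][1] = 10 + -3 = 7, A[1][1] + B[1][1] = 0 + 6 = 6) = 6 (attained at k = 1)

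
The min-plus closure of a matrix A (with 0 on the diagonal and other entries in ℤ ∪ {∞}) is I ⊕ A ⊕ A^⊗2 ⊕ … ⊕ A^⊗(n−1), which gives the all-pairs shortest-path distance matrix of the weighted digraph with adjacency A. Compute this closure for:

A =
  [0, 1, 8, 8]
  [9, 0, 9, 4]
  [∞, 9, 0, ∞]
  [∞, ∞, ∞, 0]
Closure =
  [0, 1, 8, 5]
  [9, 0, 9, 4]
  [18, 9, 0, 13]
  [∞, ∞, ∞, 0]

This is the Floyd-Warshall all-pairs shortest-path computation. For each intermediate vertex k = 0, 1, …, 3, update dist[i][j] ← min(dist[i][j], dist[i][k] + dist[k][j]). The final matrix gives, for each (i, j), the minimum total weight of any directed path from i to j (possibly empty when i = j).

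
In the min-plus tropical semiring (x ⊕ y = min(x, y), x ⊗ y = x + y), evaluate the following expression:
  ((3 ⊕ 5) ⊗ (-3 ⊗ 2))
((3 ⊕ 5) ⊗ (-3 ⊗ 2)) = 2

Expand innermost to outermost. Recall ⊕ takes the minimum of its arguments and ⊗ takes their sum. Working out the expression ((3 ⊕ 5) ⊗ (-3 ⊗ 2)) gives 2.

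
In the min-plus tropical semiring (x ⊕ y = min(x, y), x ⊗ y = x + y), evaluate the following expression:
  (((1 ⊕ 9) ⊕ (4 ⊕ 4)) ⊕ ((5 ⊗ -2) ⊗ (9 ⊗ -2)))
(((1 ⊕ 9) ⊕ (4 ⊕ 4)) ⊕ ((5 ⊗ -2) ⊗ (9 ⊗ -2))) = 1

Expand innermost to outermost. Recall ⊕ takes the minimum of its arguments and ⊗ takes their sum. Working out the expression (((1 ⊕ 9) ⊕ (4 ⊕ 4)) ⊕ ((5 ⊗ -2) ⊗ (9 ⊗ -2))) gives 1.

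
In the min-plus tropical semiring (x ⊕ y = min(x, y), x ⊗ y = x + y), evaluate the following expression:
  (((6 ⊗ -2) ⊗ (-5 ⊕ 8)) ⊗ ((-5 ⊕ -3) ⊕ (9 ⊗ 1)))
(((6 ⊗ -2) ⊗ (-5 ⊕ 8)) ⊗ ((-5 ⊕ -3) ⊕ (9 ⊗ 1))) = -6

Expand innermost to outermost. Recall ⊕ takes the minimum of its arguments and ⊗ takes their sum. Working out the expression (((6 ⊗ -2) ⊗ (-5 ⊕ 8)) ⊗ ((-5 ⊕ -3) ⊕ (9 ⊗ 1))) gives -6.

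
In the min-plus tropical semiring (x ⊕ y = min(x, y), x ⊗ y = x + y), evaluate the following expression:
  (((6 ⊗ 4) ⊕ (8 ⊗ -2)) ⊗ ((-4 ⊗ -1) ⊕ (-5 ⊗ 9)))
(((6 ⊗ 4) ⊕ (8 ⊗ -2)) ⊗ ((-4 ⊗ -1) ⊕ (-5 ⊗ 9))) = 1

Expand innermost to outermost. Recall ⊕ takes the minimum of its arguments and ⊗ takes their sum. Working out the expression (((6 ⊗ 4) ⊕ (8 ⊗ -2)) ⊗ ((-4 ⊗ -1) ⊕ (-5 ⊗ 9))) gives 1.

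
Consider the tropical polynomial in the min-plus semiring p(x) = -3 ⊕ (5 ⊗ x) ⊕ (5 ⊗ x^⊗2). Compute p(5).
p(5) = -3

A tropical monomial a ⊗ x^⊗i evaluates to a + i · x. Evaluating each term at x = 5:
  Term 0 contributes -3 + 0 · 5 = -3
  Term 1 contributes 5 + 1 · 5 = 10
  Term 2 contributes 5 + 2 · 5 = 15
p(5) = ⊕ of these = min[-3, 10, 15] = -3.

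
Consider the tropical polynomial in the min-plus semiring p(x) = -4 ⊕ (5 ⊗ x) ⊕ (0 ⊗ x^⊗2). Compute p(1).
p(1) = -4

A tropical monomial a ⊗ x^⊗i evaluates to a + i · x. Evaluating each term at x = 1:
  Term 0 contributes -4 + 0 · 1 = -4
  Term 1 contributes 5 + 1 · 1 = 6
  Term 2 contributes 0 + 2 · 1 = 2
p(1) = ⊕ of these = min[-4, 6, 2] = -4.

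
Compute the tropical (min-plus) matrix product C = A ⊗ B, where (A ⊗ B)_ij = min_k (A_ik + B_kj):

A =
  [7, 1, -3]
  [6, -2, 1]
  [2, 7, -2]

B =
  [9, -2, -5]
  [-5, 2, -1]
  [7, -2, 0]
A ⊗ B =
  [-4, -5, -3]
  [-7, -1, -3]
  [2, -4, -3]

Apply the min-plus product entry-by-entry:
  C[0][0] = min over k of (A[0][0] + B[0][0] = 7 + 9 = 16, A[0][1] + B[1][0] = 1 + -5 = -4, A[0][2] + B[2][0] = -3 + 7 = 4) = -4 (attained at k = 1)
  C[0][1] = min over k of (A[0][0] + B[0][1] = 7 + -2 = 5, A[0][1] + B[1][1] = 1 + 2 = 3, A[0][2] + B[2][1] = -3 + -2 = -5) = -5 (attained at k = 2)
  C[0][2] = min over k of (A[0][0] + B[0][2] = 7 + -5 = 2, A[0][1] + B[1][2] = 1 + -1 = 0, A[0][2] + B[2][2] = -3 + 0 = -3) = -3 (attained at k = 2)
  C[1][0] = min over k of (A[1][0] + B[0][0] = 6 + 9 = 15, A[1][1] + B[1][0] = -2 + -5 = -7, A[1][2] + B[2][0] = 1 + 7 = 8) = -7 (attained at k = 1)
  C[1][1] = min over k of (A[1][0] + B[0][1] = 6 + -2 = 4, A[1][1] + B[1][1] = -2 + 2 = 0, A[1][2] + B[2][1] = 1 + -2 = -1) = -1 (attained at k = 2)
  C[1][2] = min over k of (A[1][0] + B[0][2] = 6 + -5 = 1, A[1][1] + B[1][2] = -2 + -1 = -3, A[1][2] + B[2][2] = 1 + 0 = 1) = -3 (attained at k = 1)
  C[2][0] = min over k of (A[2][0] + B[0][0] = 2 + 9 = 11, A[2][1] + B[1][0] = 7 + -5 = 2, A[2][2] + B[2][0] = -2 + 7 = 5) = 2 (attained at k = 1)
  C[2][1] = min over k of (A[2][0] + B[0][1] = 2 + -2 = 0, A[2][1] + B[1][1] = 7 + 2 = 9, A[2][2] + B[2][1] = -2 + -2 = -4) = -4 (attained at k = 2)
  C[2][2] = min over k of (A[2][0] + B[0][2] = 2 + -5 = -3, A[2][1] + B[1][2] = 7 + -1 = 6, A[2][2] + B[2][2] = -2 + 0 = -2) = -3 (attained at k = 0)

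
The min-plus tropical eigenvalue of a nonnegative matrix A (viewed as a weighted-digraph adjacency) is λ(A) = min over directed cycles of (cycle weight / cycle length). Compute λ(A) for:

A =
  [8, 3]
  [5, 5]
λ(A) = 4

Enumerate directed cycles and compute their means (weight / length). Sample:
  cycle 0 → 0: weight = 8, length = 1, mean = 8/1 ≈ 8.000
  cycle 1 → 1: weight = 5, length = 1, mean = 5/1 ≈ 5.000
  cycle 0 → 1 → 0: weight = 8, length = 2, mean = 8/2 ≈ 4.000
  cycle 1 → 0 → 1: weight = 8, length = 2, mean = 8/2 ≈ 4.000
Minimum mean = 4.000, attained e.g. along the cycle 0 → 1 → 0 with weight 8 and length 2. So λ(A) = 8/2 = 4.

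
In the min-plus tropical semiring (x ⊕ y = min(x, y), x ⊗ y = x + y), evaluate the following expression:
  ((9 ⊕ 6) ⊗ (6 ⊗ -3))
((9 ⊕ 6) ⊗ (6 ⊗ -3)) = 9

Expand innermost to outermost. Recall ⊕ takes the minimum of its arguments and ⊗ takes their sum. Working out the expression ((9 ⊕ 6) ⊗ (6 ⊗ -3)) gives 9.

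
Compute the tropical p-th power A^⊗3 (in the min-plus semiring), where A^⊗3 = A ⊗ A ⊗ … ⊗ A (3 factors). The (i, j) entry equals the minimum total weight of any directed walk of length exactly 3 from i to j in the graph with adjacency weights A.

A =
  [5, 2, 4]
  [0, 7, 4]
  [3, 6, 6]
A^⊗3 =
  [7, 4, 6]
  [2, 7, 6]
  [5, 8, 9]

Each entry (A^⊗3)_ij equals the minimum over all length-3 walks i = v_0 → v_1 → … → v_3 = j of Σ_t A[v_t][v_{t+1}]. For example, for (i, j) = (0, 2) we minimise over 9 possible intermediate vertex sequences; the minimum is 6, attained along the walk 0 → 1 → 0 → 2.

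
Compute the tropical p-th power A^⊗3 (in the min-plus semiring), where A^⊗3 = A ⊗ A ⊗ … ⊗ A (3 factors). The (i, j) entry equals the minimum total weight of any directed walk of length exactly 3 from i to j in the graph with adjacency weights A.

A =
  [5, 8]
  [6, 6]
A^⊗3 =
  [15, 18]
  [16, 18]

Each entry (A^⊗3)_ij equals the minimum over all length-3 walks i = v_0 → v_1 → … → v_3 = j of Σ_t A[v_t][v_{t+1}]. For example, for (i, j) = (0, 1) we minimise over 4 possible intermediate vertex sequences; the minimum is 18, attained along the walk 0 → 0 → 0 → 1.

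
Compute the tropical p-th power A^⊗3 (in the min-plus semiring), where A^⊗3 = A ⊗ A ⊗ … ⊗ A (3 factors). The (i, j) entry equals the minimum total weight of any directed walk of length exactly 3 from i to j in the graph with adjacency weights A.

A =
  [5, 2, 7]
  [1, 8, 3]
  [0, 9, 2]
A^⊗3 =
  [5, 5, 7]
  [4, 5, 6]
  [3, 4, 5]

Each entry (A^⊗3)_ij equals the minimum over all length-3 walks i = v_0 → v_1 → … → v_3 = j of Σ_t A[v_t][v_{t+1}]. For example, for (i, j) = (0, 2) we minimise over 9 possible intermediate vertex sequences; the minimum is 7, attained along the walk 0 → 1 → 2 → 2.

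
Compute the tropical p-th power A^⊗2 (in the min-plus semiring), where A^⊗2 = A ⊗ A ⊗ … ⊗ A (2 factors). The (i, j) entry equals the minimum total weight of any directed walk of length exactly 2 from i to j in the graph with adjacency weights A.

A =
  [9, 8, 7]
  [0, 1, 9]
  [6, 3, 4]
A^⊗2 =
  [8, 9, 11]
  [1, 2, 7]
  [3, 4, 8]

Each entry (A^⊗2)_ij equals the minimum over all length-2 walks i = v_0 → v_1 → … → v_2 = j of Σ_t A[v_t][v_{t+1}]. For example, for (i, j) = (0, 2) we minimise over 3 possible intermediate vertex sequences; the minimum is 11, attained along the walk 0 → 2 → 2.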